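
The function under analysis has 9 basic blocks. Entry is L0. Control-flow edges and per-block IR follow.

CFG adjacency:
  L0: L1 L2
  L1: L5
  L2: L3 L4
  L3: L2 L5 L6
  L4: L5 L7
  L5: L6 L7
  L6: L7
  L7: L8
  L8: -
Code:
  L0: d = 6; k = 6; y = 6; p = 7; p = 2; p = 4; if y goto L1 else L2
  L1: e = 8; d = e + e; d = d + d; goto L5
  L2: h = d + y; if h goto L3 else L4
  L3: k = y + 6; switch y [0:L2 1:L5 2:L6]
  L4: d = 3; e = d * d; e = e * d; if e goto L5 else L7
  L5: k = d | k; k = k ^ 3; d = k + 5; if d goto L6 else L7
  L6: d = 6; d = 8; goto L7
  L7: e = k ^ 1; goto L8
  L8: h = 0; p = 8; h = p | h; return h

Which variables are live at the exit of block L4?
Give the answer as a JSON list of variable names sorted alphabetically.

Block summaries:
  L0: {d,k,p,y} / ∅
  L1: {d,e} / ∅
  L2: {h} / {d,y}
  L3: {k} / {y}
  L4: {d,e} / ∅
  L5: {d,k} / {d,k}
  L6: {d} / ∅
  L7: {e} / {k}
  L8: {h,p} / ∅

Live sets:
  L0 li=∅ lo={d,k,y}
  L1 li={k} lo={d,k}
  L2 li={d,k,y} lo={d,k,y}
  L3 li={d,y} lo={d,k,y}
  L4 li={k} lo={d,k}
  L5 li={d,k} lo={k}
  L6 li={k} lo={k}
  L7 li={k} lo=∅
  L8 li=∅ lo=∅

live-out(L4) = ["d", "k"]

Answer: ["d", "k"]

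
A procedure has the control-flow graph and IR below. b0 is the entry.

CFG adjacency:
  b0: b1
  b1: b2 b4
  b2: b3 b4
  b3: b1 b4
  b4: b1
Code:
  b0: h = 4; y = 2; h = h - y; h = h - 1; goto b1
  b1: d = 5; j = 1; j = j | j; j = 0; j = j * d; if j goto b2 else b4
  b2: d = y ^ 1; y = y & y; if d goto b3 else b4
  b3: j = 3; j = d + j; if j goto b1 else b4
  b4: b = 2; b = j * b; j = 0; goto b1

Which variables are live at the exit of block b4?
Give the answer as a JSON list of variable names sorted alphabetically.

Answer: ["y"]

Derivation:
def/use:
  b0: def={h,y} ue=∅
  b1: def={d,j} ue=∅
  b2: def={d,y} ue={y}
  b3: def={j} ue={d}
  b4: def={b,j} ue={j}

Backward fixpoint:
  b0: in=∅ out={y}
  b1: in={y} out={j,y}
  b2: in={j,y} out={d,j,y}
  b3: in={d,y} out={j,y}
  b4: in={j,y} out={y}

live-out(b4) = ["y"]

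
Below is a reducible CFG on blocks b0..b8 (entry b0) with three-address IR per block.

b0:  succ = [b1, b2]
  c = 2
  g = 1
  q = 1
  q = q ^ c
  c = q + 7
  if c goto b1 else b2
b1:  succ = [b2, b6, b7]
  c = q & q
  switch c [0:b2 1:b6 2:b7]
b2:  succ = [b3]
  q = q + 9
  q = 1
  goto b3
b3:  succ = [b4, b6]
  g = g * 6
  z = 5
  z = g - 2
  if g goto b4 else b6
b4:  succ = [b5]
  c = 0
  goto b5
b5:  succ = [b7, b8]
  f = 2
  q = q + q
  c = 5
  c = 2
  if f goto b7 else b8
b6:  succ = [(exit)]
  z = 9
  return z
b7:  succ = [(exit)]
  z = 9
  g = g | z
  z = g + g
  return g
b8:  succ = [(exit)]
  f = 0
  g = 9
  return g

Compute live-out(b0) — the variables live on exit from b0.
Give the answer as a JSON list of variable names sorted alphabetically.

Answer: ["g", "q"]

Working:
Per-block:
  b0: {c,g,q} / ∅
  b1: {c} / {q}
  b2: {q} / {q}
  b3: {g,z} / {g}
  b4: {c} / ∅
  b5: {c,f,q} / {q}
  b6: {z} / ∅
  b7: {g,z} / {g}
  b8: {f,g} / ∅

Liveness:
  b0: in=∅ out={g,q}
  b1: in={g,q} out={g,q}
  b2: in={g,q} out={g,q}
  b3: in={g,q} out={g,q}
  b4: in={g,q} out={g,q}
  b5: in={g,q} out={g}
  b6: in=∅ out=∅
  b7: in={g} out=∅
  b8: in=∅ out=∅

live-out(b0) = ["g", "q"]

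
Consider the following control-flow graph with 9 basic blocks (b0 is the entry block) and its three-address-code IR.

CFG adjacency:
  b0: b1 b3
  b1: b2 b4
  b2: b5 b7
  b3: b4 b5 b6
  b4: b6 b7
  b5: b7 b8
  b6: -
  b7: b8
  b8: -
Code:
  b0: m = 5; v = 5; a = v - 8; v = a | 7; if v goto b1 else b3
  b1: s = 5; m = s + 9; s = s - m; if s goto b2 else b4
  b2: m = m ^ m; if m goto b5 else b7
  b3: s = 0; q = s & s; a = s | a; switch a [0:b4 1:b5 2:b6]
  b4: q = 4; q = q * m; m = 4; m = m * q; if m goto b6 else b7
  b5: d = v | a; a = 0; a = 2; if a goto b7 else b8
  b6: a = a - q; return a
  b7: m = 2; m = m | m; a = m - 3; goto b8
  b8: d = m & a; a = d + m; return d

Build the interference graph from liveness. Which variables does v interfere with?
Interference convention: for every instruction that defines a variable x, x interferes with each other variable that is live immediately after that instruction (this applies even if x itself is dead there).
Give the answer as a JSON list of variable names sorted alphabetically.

Answer: ["a", "m", "q", "s"]

Working:
def/use:
  b0 def {a,m,v} use ∅
  b1 def {m,s} use ∅
  b2 def {m} use {m}
  b3 def {a,q,s} use {a}
  b4 def {m,q} use {m}
  b5 def {a,d} use {a,v}
  b6 def {a} use {a,q}
  b7 def {a,m} use ∅
  b8 def {a,d} use {a,m}

Liveness:
  live b0: ∅→{a,m,v}
  live b1: {a,v}→{a,m,v}
  live b2: {a,m,v}→{a,m,v}
  live b3: {a,m,v}→{a,m,q,v}
  live b4: {a,m}→{a,q}
  live b5: {a,m,v}→{a,m}
  live b6: {a,q}→∅
  live b7: ∅→{a,m}
  live b8: {a,m}→∅

Interference:
  a: {d,m,q,s,v}
  d: {a,m}
  m: {a,d,q,s,v}
  q: {a,m,s,v}
  s: {a,m,q,v}
  v: {a,m,q,s}

N(v) = ["a", "m", "q", "s"]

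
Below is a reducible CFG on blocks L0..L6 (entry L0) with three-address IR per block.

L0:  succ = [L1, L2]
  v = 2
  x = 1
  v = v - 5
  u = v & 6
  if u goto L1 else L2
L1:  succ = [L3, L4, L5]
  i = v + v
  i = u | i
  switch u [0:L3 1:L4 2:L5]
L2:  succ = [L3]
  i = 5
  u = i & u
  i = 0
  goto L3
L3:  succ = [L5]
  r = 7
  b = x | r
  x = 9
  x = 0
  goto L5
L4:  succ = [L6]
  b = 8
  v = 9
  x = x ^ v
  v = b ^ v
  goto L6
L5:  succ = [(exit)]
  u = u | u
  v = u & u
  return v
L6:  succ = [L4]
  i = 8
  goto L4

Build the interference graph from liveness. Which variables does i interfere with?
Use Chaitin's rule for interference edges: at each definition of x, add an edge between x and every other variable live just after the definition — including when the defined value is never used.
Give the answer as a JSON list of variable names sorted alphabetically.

Answer: ["u", "x"]

Derivation:
def/use:
  L0: {u,v,x} / ∅
  L1: {i} / {u,v}
  L2: {i,u} / {u}
  L3: {b,r,x} / {x}
  L4: {b,v,x} / {x}
  L5: {u,v} / {u}
  L6: {i} / ∅

Liveness:
  L0: in=∅ out={u,v,x}
  L1: in={u,v,x} out={u,x}
  L2: in={u,x} out={u,x}
  L3: in={u,x} out={u}
  L4: in={x} out={x}
  L5: in={u} out=∅
  L6: in={x} out={x}

Interference:
  b: {u,v,x}
  i: {u,x}
  r: {u,x}
  u: {b,i,r,v,x}
  v: {b,u,x}
  x: {b,i,r,u,v}

N(i) = ["u", "x"]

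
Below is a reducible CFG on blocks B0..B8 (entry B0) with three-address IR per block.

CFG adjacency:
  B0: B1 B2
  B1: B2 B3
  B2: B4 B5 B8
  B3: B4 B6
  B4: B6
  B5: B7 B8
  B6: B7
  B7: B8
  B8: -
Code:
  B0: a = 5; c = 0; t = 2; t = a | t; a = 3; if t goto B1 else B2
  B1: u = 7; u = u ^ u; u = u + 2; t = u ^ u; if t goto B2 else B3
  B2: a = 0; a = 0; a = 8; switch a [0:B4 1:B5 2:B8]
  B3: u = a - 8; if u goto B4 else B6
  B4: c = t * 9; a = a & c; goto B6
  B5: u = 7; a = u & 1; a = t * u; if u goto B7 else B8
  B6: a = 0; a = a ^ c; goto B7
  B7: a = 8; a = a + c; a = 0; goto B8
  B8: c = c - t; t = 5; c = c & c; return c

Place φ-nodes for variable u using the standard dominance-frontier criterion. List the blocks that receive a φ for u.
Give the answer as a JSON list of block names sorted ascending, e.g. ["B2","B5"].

Answer: ["B2", "B4", "B6", "B7", "B8"]

Derivation:
idom tree: B1←B0 B2←B0 B3←B1 B4←B0 B5←B2 B6←B0 B7←B0 B8←B0
Dom∩ at merges:
  B2: preds {B0,B1}: {B0} ∩ {B0,B1} = {B0}; idom=B0
  B4: preds {B2,B3}: {B0,B2} ∩ {B0,B1,B3} = {B0}; idom=B0
  B6: preds {B3,B4}: {B0,B1,B3} ∩ {B0,B4} = {B0}; idom=B0
  B7: preds {B5,B6}: {B0,B2,B5} ∩ {B0,B6} = {B0}; idom=B0
  B8: preds {B2,B5,B7}: {B0,B2} ∩ {B0,B2,B5} ∩ {B0,B7} = {B0}; idom=B0

DF derivation:
  B2←B0: walk · to B0
  B2←B1: walk B1 to B0
  B4←B2: walk B2 to B0
  B4←B3: walk B3→B1 to B0
  B6←B3: walk B3→B1 to B0
  B6←B4: walk B4 to B0
  B7←B5: walk B5→B2 to B0
  B7←B6: walk B6 to B0
  B8←B2: walk B2 to B0
  B8←B5: walk B5→B2 to B0
  B8←B7: walk B7 to B0
  DF(B0)=∅
  DF(B1)={B2,B4,B6}
  DF(B2)={B4,B7,B8}
  DF(B3)={B4,B6}
  DF(B4)={B6}
  DF(B5)={B7,B8}
  DF(B6)={B7}
  DF(B7)={B8}
  DF(B8)=∅

φ for u: defs {B1,B3,B5}
  DF⁺ = {B2,B4,B6,B7,B8}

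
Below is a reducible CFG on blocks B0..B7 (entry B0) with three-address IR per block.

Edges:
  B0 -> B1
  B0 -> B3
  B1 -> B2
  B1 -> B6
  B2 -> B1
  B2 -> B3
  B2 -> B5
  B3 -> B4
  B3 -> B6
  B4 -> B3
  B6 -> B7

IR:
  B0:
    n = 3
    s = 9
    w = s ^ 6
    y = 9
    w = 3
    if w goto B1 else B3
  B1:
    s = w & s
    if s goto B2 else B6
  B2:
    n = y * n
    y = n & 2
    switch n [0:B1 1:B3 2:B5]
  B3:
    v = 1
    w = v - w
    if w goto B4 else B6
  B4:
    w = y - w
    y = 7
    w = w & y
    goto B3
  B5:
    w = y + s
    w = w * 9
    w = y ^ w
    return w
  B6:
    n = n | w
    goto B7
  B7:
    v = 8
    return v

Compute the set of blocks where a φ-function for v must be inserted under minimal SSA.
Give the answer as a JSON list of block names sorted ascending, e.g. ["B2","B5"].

Answer: ["B3", "B6"]

Derivation:
idom tree: B1←B0 B2←B1 B3←B0 B4←B3 B5←B2 B6←B0 B7←B6
Dom∩ at merges:
  B1: preds {B0,B2}: {B0} ∩ {B0,B1,B2} = {B0}; idom=B0
  B3: preds {B0,B2,B4}: {B0} ∩ {B0,B1,B2} ∩ {B0,B3,B4} = {B0}; idom=B0
  B6: preds {B1,B3}: {B0,B1} ∩ {B0,B3} = {B0}; idom=B0

DF derivation:
  join B1 pred B0: · stop@B0
  join B1 pred B2: B2→B1 stop@B0
  join B3 pred B0: · stop@B0
  join B3 pred B2: B2→B1 stop@B0
  join B3 pred B4: B4→B3 stop@B0
  join B6 pred B1: B1 stop@B0
  join B6 pred B3: B3 stop@B0
  DF(B0)=∅
  DF(B1)={B1,B3,B6}
  DF(B2)={B1,B3}
  DF(B3)={B3,B6}
  DF(B4)={B3}
  DF(B5)=∅
  DF(B6)=∅
  DF(B7)=∅

φ for v: defs {B3,B7}
  DF⁺ = {B3,B6}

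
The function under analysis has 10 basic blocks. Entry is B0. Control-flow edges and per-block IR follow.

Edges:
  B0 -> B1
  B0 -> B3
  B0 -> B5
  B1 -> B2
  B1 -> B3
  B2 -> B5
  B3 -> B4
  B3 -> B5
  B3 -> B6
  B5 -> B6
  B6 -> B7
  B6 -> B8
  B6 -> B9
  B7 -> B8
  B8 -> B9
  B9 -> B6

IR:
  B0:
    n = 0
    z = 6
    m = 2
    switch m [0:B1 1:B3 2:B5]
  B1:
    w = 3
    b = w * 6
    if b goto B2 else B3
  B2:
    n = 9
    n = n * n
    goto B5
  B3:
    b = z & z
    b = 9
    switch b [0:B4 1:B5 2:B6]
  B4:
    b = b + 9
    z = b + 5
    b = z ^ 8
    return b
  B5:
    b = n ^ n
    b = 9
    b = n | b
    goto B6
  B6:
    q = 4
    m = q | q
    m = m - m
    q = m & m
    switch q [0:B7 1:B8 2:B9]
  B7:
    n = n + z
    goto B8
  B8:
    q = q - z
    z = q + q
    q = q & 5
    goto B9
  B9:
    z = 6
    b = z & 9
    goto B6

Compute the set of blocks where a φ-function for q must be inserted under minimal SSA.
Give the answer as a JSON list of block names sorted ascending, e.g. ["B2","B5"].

Answer: ["B6", "B9"]

Analysis:
idom tree: B1←B0 B2←B1 B3←B0 B4←B3 B5←B0 B6←B0 B7←B6 B8←B6 B9←B6
Dom∩ at merges:
  B3: preds {B0,B1}: {B0} ∩ {B0,B1} = {B0}; idom=B0
  B5: preds {B0,B2,B3}: {B0} ∩ {B0,B1,B2} ∩ {B0,B3} = {B0}; idom=B0
  B6: preds {B3,B5,B9}: {B0,B3} ∩ {B0,B5} ∩ {B0,B6,B9} = {B0}; idom=B0
  B8: preds {B6,B7}: {B0,B6} ∩ {B0,B6,B7} = {B0,B6}; idom=B6
  B9: preds {B6,B8}: {B0,B6} ∩ {B0,B6,B8} = {B0,B6}; idom=B6

Frontier:
  B3←B0: walk · to B0
  B3←B1: walk B1 to B0
  B5←B0: walk · to B0
  B5←B2: walk B2→B1 to B0
  B5←B3: walk B3 to B0
  B6←B3: walk B3 to B0
  B6←B5: walk B5 to B0
  B6←B9: walk B9→B6 to B0
  B8←B6: walk · to B6
  B8←B7: walk B7 to B6
  B9←B6: walk · to B6
  B9←B8: walk B8 to B6
  B0: DF=∅
  B1: DF={B3,B5}
  B2: DF={B5}
  B3: DF={B5,B6}
  B4: DF=∅
  B5: DF={B6}
  B6: DF={B6}
  B7: DF={B8}
  B8: DF={B9}
  B9: DF={B6}

φ for q: defs {B6,B8}
  DF⁺ = {B6,B9}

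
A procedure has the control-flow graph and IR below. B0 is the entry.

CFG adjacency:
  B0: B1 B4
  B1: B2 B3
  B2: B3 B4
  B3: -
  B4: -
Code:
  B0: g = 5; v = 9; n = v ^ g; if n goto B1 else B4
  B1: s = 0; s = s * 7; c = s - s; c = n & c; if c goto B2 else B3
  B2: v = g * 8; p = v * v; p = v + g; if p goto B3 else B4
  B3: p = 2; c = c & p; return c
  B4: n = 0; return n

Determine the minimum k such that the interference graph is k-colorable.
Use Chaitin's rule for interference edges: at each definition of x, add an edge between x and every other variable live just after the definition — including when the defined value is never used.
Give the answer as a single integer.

Answer: 4

Working:
def/use:
  B0: def={g,n,v} ue=∅
  B1: def={c,s} ue={n}
  B2: def={p,v} ue={g}
  B3: def={c,p} ue={c}
  B4: def={n} ue=∅

Liveness:
  B0: in=∅ out={g,n}
  B1: in={g,n} out={c,g}
  B2: in={c,g} out={c}
  B3: in={c} out=∅
  B4: in=∅ out=∅

Interfere edges:
  c: {g,n,p,v}
  g: {c,n,p,s,v}
  n: {c,g,s}
  p: {c,g,v}
  s: {g,n}
  v: {c,g,p}

Registers:
  clique {c,g,p,v} ⇒ need ≥ 4
  4-colouring: R0={g}  R1={c,s}  R2={n,p}  R3={v}
  χ = 4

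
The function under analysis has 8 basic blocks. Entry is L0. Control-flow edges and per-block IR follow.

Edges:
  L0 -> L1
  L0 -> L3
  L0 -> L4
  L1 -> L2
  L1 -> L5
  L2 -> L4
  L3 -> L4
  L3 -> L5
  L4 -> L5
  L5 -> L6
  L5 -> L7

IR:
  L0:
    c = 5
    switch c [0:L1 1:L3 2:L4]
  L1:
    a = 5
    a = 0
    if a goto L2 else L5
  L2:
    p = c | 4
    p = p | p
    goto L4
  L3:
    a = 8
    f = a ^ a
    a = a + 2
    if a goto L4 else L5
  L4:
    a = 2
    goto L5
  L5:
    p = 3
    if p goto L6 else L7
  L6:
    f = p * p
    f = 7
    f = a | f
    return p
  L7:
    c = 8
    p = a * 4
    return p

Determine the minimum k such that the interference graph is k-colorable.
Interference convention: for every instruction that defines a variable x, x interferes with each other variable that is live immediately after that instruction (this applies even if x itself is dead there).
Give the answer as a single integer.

Block summaries:
  L0: def={c} ue=∅
  L1: def={a} ue=∅
  L2: def={p} ue={c}
  L3: def={a,f} ue=∅
  L4: def={a} ue=∅
  L5: def={p} ue=∅
  L6: def={f} ue={a,p}
  L7: def={c,p} ue={a}

Liveness:
  L0: in=∅ out={c}
  L1: in={c} out={a,c}
  L2: in={c} out=∅
  L3: in=∅ out={a}
  L4: in=∅ out={a}
  L5: in={a} out={a,p}
  L6: in={a,p} out=∅
  L7: in={a} out=∅

Interfere edges:
  a — {c,f,p}
  c — {a}
  f — {a,p}
  p — {a,f}

Registers:
  lower bound: {a,f,p} mutually conflict ⇒ χ ≥ 3
  assign a→c0 c→c1 f→c1 p→c2 — no edge inside a register ⇒ χ ≤ 3
  χ = 3

Answer: 3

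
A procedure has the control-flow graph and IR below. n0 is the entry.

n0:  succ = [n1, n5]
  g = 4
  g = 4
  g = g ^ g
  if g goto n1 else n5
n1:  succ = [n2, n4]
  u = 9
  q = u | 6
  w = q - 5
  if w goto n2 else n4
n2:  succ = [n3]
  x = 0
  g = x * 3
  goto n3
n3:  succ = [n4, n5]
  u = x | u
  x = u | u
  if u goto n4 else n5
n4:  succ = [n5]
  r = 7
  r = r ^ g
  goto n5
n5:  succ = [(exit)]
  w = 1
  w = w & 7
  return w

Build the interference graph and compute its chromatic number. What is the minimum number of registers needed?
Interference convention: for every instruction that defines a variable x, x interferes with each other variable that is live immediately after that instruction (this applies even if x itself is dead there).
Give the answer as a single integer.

Answer: 3

Derivation:
Block summaries:
  n0: {g} / ∅
  n1: {q,u,w} / ∅
  n2: {g,x} / ∅
  n3: {u,x} / {u,x}
  n4: {r} / {g}
  n5: {w} / ∅

Live sets:
  n0: in=∅ out={g}
  n1: in={g} out={g,u}
  n2: in={u} out={g,u,x}
  n3: in={g,u,x} out={g}
  n4: in={g} out=∅
  n5: in=∅ out=∅

Interfere edges:
  g — {q,r,u,w,x}
  q — {g,u}
  r — {g}
  u — {g,q,w,x}
  w — {g,u}
  x — {g,u}

Chromatic number:
  lower bound: {g,q,u} mutually conflict ⇒ χ ≥ 3
  assign g→R0 q→R2 r→R1 u→R1 w→R2 x→R2 — no edge inside a register ⇒ χ ≤ 3
  χ = 3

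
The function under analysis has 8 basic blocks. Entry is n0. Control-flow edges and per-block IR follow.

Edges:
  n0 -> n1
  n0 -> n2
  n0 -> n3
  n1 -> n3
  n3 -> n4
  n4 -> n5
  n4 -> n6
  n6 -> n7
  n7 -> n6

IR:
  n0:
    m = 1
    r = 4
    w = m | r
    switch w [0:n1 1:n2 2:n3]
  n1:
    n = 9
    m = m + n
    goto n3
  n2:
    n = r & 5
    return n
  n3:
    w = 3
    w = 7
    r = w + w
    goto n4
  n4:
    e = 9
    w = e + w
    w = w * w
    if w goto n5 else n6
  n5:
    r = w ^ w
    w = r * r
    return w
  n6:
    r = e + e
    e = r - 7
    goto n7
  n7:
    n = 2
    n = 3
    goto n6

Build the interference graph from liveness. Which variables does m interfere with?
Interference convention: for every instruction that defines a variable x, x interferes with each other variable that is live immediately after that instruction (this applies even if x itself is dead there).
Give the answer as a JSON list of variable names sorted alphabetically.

Per-block:
  n0 def {m,r,w} use ∅
  n1 def {m,n} use {m}
  n2 def {n} use {r}
  n3 def {r,w} use ∅
  n4 def {e,w} use {w}
  n5 def {r,w} use {w}
  n6 def {e,r} use {e}
  n7 def {n} use ∅

Liveness:
  n0: in=∅ out={m,r}
  n1: in={m} out=∅
  n2: in={r} out=∅
  n3: in=∅ out={w}
  n4: in={w} out={e,w}
  n5: in={w} out=∅
  n6: in={e} out={e}
  n7: in={e} out={e}

Interfere edges:
  e↔{n,w}
  m↔{n,r,w}
  n↔{e,m}
  r↔{m,w}
  w↔{e,m,r}

N(m) = ["n", "r", "w"]

Answer: ["n", "r", "w"]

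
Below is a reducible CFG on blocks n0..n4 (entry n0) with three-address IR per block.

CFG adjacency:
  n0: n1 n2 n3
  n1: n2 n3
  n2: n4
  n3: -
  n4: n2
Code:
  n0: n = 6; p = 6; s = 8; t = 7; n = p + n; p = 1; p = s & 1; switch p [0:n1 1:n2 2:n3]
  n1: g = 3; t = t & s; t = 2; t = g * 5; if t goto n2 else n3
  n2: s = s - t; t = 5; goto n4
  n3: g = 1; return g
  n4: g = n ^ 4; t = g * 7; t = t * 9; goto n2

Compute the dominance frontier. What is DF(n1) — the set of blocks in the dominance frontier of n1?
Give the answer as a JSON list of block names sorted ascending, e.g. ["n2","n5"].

idom tree: n1←n0 n2←n0 n3←n0 n4←n2
Dom∩ at merges:
  n2: preds {n0,n1,n4}: {n0} ∩ {n0,n1} ∩ {n0,n2,n4} = {n0}; idom=n0
  n3: preds {n0,n1}: {n0} ∩ {n0,n1} = {n0}; idom=n0

DF walk-up:
  join n2 pred n0: · stop@n0
  join n2 pred n1: n1 stop@n0
  join n2 pred n4: n4→n2 stop@n0
  join n3 pred n0: · stop@n0
  join n3 pred n1: n1 stop@n0
  n0: DF=∅
  n1: DF={n2,n3}
  n2: DF={n2}
  n3: DF=∅
  n4: DF={n2}

DF(n1) = ["n2", "n3"]

Answer: ["n2", "n3"]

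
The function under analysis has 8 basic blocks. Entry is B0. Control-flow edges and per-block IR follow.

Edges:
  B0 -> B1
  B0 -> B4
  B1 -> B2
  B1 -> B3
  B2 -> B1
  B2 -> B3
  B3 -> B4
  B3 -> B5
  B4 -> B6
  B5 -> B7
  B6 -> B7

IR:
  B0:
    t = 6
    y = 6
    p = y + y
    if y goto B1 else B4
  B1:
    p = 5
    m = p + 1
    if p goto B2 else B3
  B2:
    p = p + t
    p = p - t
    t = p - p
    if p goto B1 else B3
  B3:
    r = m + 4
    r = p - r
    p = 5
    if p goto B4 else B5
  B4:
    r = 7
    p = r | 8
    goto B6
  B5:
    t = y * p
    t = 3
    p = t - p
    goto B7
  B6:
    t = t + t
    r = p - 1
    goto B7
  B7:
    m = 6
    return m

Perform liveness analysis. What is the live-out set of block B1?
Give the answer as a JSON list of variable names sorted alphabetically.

Block summaries:
  B0: def={p,t,y} ue=∅
  B1: def={m,p} ue=∅
  B2: def={p,t} ue={p,t}
  B3: def={p,r} ue={m,p}
  B4: def={p,r} ue=∅
  B5: def={p,t} ue={p,y}
  B6: def={r,t} ue={p,t}
  B7: def={m} ue=∅

Backward fixpoint:
  B0: in=∅ out={t,y}
  B1: in={t,y} out={m,p,t,y}
  B2: in={m,p,t,y} out={m,p,t,y}
  B3: in={m,p,t,y} out={p,t,y}
  B4: in={t} out={p,t}
  B5: in={p,y} out=∅
  B6: in={p,t} out=∅
  B7: in=∅ out=∅

live-out(B1) = ["m", "p", "t", "y"]

Answer: ["m", "p", "t", "y"]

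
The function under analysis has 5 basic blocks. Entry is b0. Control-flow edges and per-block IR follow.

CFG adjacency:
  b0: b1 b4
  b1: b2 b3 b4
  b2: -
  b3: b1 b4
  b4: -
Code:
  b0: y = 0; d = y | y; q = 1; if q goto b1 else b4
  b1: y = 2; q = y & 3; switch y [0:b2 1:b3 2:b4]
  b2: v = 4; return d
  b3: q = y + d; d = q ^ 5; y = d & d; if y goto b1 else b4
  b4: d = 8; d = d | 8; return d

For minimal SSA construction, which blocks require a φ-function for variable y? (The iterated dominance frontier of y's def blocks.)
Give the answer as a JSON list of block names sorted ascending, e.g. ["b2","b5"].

idom tree: b1←b0 b2←b1 b3←b1 b4←b0
Dom∩ at merges:
  b1: preds {b0,b3}: {b0} ∩ {b0,b1,b3} = {b0}; idom=b0
  b4: preds {b0,b1,b3}: {b0} ∩ {b0,b1} ∩ {b0,b1,b3} = {b0}; idom=b0

Frontier:
  join b1 pred b0: · stop@b0
  join b1 pred b3: b3→b1 stop@b0
  join b4 pred b0: · stop@b0
  join b4 pred b1: b1 stop@b0
  join b4 pred b3: b3→b1 stop@b0
  b0: DF=∅
  b1: DF={b1,b4}
  b2: DF=∅
  b3: DF={b1,b4}
  b4: DF=∅

φ for y: defs {b0,b1,b3}
  DF⁺ = {b1,b4}

Answer: ["b1", "b4"]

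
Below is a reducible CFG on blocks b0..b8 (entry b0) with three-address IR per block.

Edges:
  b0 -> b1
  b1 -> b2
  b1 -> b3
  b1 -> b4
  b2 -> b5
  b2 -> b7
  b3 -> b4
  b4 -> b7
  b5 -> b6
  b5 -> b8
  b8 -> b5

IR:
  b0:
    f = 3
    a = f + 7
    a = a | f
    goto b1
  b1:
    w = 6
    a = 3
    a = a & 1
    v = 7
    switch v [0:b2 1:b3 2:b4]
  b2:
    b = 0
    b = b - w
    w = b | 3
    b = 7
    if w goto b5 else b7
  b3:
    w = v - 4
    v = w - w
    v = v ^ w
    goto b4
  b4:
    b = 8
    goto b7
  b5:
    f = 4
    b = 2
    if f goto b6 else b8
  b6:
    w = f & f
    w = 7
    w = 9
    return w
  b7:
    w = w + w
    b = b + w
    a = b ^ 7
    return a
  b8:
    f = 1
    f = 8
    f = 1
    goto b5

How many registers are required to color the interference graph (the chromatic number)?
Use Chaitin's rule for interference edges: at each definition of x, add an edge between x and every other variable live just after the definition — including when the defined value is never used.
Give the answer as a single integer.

Per-block:
  b0 def {a,f} use ∅
  b1 def {a,v,w} use ∅
  b2 def {b,w} use {w}
  b3 def {v,w} use {v}
  b4 def {b} use ∅
  b5 def {b,f} use ∅
  b6 def {w} use {f}
  b7 def {a,b,w} use {b,w}
  b8 def {f} use ∅

Backward fixpoint:
  b0: in=∅ out=∅
  b1: in=∅ out={v,w}
  b2: in={w} out={b,w}
  b3: in={v} out={w}
  b4: in={w} out={b,w}
  b5: in=∅ out={f}
  b6: in={f} out=∅
  b7: in={b,w} out=∅
  b8: in=∅ out=∅

Interfere edges:
  a — {f,w}
  b — {f,w}
  f — {a,b}
  v — {w}
  w — {a,b,v}

Colouring:
  {a,f} pairwise interfere (2-clique) ⇒ χ ≥ 2
  2-colouring: r0={f,w}  r1={a,b,v}
  χ = 2

Answer: 2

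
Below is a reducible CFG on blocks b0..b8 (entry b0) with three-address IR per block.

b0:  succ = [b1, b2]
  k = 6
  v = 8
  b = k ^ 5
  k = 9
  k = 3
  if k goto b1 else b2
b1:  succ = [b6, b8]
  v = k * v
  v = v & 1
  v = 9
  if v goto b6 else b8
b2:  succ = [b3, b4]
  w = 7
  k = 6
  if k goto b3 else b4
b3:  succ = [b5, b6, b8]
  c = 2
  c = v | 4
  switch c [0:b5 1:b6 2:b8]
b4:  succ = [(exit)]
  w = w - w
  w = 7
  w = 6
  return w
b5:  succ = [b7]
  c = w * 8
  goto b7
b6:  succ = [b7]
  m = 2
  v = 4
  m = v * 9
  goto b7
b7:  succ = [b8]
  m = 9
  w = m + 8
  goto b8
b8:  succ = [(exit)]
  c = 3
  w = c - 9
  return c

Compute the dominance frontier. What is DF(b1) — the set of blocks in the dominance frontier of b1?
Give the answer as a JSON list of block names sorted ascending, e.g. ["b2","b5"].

idom tree: b1←b0 b2←b0 b3←b2 b4←b2 b5←b3 b6←b0 b7←b0 b8←b0
Dom∩ at merges:
  b6: preds {b1,b3}: {b0,b1} ∩ {b0,b2,b3} = {b0}; idom=b0
  b7: preds {b5,b6}: {b0,b2,b3,b5} ∩ {b0,b6} = {b0}; idom=b0
  b8: preds {b1,b3,b7}: {b0,b1} ∩ {b0,b2,b3} ∩ {b0,b7} = {b0}; idom=b0

Frontier:
  b6←b1: walk b1 to b0
  b6←b3: walk b3→b2 to b0
  b7←b5: walk b5→b3→b2 to b0
  b7←b6: walk b6 to b0
  b8←b1: walk b1 to b0
  b8←b3: walk b3→b2 to b0
  b8←b7: walk b7 to b0
  DF(b0)=∅
  DF(b1)={b6,b8}
  DF(b2)={b6,b7,b8}
  DF(b3)={b6,b7,b8}
  DF(b4)=∅
  DF(b5)={b7}
  DF(b6)={b7}
  DF(b7)={b8}
  DF(b8)=∅

DF(b1) = ["b6", "b8"]

Answer: ["b6", "b8"]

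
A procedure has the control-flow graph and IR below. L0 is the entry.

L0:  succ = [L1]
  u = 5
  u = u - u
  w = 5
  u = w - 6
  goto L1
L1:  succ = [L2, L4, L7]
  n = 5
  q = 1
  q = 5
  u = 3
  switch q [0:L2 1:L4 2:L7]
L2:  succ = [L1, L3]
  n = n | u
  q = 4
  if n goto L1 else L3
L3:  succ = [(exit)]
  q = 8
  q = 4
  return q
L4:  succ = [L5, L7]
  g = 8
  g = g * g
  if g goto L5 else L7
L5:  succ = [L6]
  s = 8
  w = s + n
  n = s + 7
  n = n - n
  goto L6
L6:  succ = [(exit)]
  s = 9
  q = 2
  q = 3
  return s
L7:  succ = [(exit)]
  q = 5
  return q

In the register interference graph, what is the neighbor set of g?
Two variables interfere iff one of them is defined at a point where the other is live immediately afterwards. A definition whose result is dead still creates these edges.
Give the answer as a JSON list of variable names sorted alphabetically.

Answer: ["n"]

Analysis:
def/use:
  L0: {u,w} / ∅
  L1: {n,q,u} / ∅
  L2: {n,q} / {n,u}
  L3: {q} / ∅
  L4: {g} / ∅
  L5: {n,s,w} / {n}
  L6: {q,s} / ∅
  L7: {q} / ∅

Backward fixpoint:
  live L0: ∅→∅
  live L1: ∅→{n,u}
  live L2: {n,u}→∅
  live L3: ∅→∅
  live L4: {n}→{n}
  live L5: {n}→∅
  live L6: ∅→∅
  live L7: ∅→∅

Interfere edges:
  g: {n}
  n: {g,q,s,u}
  q: {n,s,u}
  s: {n,q,w}
  u: {n,q}
  w: {s}

N(g) = ["n"]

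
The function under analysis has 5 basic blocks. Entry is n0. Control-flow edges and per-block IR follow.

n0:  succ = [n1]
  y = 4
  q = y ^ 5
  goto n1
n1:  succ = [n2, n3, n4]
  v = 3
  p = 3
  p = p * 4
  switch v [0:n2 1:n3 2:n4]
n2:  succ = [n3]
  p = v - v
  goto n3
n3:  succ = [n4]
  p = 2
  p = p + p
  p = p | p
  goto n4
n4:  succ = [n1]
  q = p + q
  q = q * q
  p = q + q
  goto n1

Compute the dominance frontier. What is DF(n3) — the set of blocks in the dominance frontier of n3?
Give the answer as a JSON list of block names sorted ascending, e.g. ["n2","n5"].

idom tree: n1←n0 n2←n1 n3←n1 n4←n1
Dom at joins:
  n1: preds {n0,n4}: {n0} ∩ {n0,n1,n4} = {n0}; idom=n0
  n3: preds {n1,n2}: {n0,n1} ∩ {n0,n1,n2} = {n0,n1}; idom=n1
  n4: preds {n1,n3}: {n0,n1} ∩ {n0,n1,n3} = {n0,n1}; idom=n1

DF derivation:
  join n1 pred n0: · stop@n0
  join n1 pred n4: n4→n1 stop@n0
  join n3 pred n1: · stop@n1
  join n3 pred n2: n2 stop@n1
  join n4 pred n1: · stop@n1
  join n4 pred n3: n3 stop@n1
  n0 → ∅
  n1 → {n1}
  n2 → {n3}
  n3 → {n4}
  n4 → {n1}

DF(n3) = ["n4"]

Answer: ["n4"]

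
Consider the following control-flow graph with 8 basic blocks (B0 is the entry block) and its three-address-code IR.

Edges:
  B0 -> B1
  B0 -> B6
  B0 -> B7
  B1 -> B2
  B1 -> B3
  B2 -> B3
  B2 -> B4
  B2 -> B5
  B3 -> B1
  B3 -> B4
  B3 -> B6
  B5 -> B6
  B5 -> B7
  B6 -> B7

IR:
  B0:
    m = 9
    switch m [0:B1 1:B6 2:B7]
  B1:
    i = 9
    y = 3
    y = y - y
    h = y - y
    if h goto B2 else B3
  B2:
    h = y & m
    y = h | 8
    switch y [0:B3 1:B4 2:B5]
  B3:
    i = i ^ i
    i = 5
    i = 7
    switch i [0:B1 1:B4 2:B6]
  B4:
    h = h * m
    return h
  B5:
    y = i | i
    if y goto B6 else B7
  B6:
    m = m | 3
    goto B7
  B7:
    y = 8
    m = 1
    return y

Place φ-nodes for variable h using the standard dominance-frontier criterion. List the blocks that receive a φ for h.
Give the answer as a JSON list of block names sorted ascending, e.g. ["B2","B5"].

idom tree: B1←B0 B2←B1 B3←B1 B4←B1 B5←B2 B6←B0 B7←B0
Dom∩ at merges:
  B1: preds {B0,B3}: {B0} ∩ {B0,B1,B3} = {B0}; idom=B0
  B3: preds {B1,B2}: {B0,B1} ∩ {B0,B1,B2} = {B0,B1}; idom=B1
  B4: preds {B2,B3}: {B0,B1,B2} ∩ {B0,B1,B3} = {B0,B1}; idom=B1
  B6: preds {B0,B3,B5}: {B0} ∩ {B0,B1,B3} ∩ {B0,B1,B2,B5} = {B0}; idom=B0
  B7: preds {B0,B5,B6}: {B0} ∩ {B0,B1,B2,B5} ∩ {B0,B6} = {B0}; idom=B0

Frontier:
  join B1 pred B0: · stop@B0
  join B1 pred B3: B3→B1 stop@B0
  join B3 pred B1: · stop@B1
  join B3 pred B2: B2 stop@B1
  join B4 pred B2: B2 stop@B1
  join B4 pred B3: B3 stop@B1
  join B6 pred B0: · stop@B0
  join B6 pred B3: B3→B1 stop@B0
  join B6 pred B5: B5→B2→B1 stop@B0
  join B7 pred B0: · stop@B0
  join B7 pred B5: B5→B2→B1 stop@B0
  join B7 pred B6: B6 stop@B0
  B0: DF=∅
  B1: DF={B1,B6,B7}
  B2: DF={B3,B4,B6,B7}
  B3: DF={B1,B4,B6}
  B4: DF=∅
  B5: DF={B6,B7}
  B6: DF={B7}
  B7: DF=∅

φ for h: defs {B1,B2,B4}
  DF⁺ = {B1,B3,B4,B6,B7}

Answer: ["B1", "B3", "B4", "B6", "B7"]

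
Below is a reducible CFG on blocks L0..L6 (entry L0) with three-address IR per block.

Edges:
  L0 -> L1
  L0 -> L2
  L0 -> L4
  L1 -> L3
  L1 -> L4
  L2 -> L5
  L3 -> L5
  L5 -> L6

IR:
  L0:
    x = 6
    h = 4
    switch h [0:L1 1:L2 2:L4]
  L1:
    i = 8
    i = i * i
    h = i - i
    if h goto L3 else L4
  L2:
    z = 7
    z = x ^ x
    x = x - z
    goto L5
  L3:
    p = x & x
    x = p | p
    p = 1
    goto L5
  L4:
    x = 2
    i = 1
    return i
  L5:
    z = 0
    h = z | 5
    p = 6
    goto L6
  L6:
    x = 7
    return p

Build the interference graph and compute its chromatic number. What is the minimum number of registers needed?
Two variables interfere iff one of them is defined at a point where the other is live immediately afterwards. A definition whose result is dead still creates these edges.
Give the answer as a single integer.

def/use:
  L0: {h,x} / ∅
  L1: {h,i} / ∅
  L2: {x,z} / {x}
  L3: {p,x} / {x}
  L4: {i,x} / ∅
  L5: {h,p,z} / ∅
  L6: {x} / {p}

Live sets:
  L0: in=∅ out={x}
  L1: in={x} out={x}
  L2: in={x} out=∅
  L3: in={x} out=∅
  L4: in=∅ out=∅
  L5: in=∅ out={p}
  L6: in={p} out=∅

Interfere edges:
  h↔{x}
  i↔{x}
  p↔{x}
  x↔{h,i,p,z}
  z↔{x}

Colouring:
  lower bound: {h,x} mutually conflict ⇒ χ ≥ 2
  2-colouring: c0={x}  c1={h,i,p,z}
  χ = 2

Answer: 2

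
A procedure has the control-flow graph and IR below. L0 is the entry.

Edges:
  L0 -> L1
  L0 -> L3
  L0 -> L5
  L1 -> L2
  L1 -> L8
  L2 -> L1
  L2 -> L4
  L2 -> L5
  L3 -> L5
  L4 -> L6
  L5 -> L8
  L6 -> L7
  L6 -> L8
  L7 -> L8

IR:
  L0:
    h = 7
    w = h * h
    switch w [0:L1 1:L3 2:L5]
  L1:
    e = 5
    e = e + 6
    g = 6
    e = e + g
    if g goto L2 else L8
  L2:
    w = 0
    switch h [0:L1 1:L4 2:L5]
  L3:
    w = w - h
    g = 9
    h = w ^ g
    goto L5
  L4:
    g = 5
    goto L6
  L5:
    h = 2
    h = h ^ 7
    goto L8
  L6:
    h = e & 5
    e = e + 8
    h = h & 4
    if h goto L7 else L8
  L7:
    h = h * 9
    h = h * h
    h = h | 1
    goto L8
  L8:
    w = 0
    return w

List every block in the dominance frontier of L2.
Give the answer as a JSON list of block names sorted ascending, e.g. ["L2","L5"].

Answer: ["L1", "L5", "L8"]

Working:
idom tree: L1←L0 L2←L1 L3←L0 L4←L2 L5←L0 L6←L4 L7←L6 L8←L0
Dom at joins:
  L1: preds {L0,L2}: {L0} ∩ {L0,L1,L2} = {L0}; idom=L0
  L5: preds {L0,L2,L3}: {L0} ∩ {L0,L1,L2} ∩ {L0,L3} = {L0}; idom=L0
  L8: preds {L1,L5,L6,L7}: {L0,L1} ∩ {L0,L5} ∩ {L0,L1,L2,L4,L6} ∩ {L0,L1,L2,L4,L6,L7} = {L0}; idom=L0

Frontier:
  join L1 pred L0: · stop@L0
  join L1 pred L2: L2→L1 stop@L0
  join L5 pred L0: · stop@L0
  join L5 pred L2: L2→L1 stop@L0
  join L5 pred L3: L3 stop@L0
  join L8 pred L1: L1 stop@L0
  join L8 pred L5: L5 stop@L0
  join L8 pred L6: L6→L4→L2→L1 stop@L0
  join L8 pred L7: L7→L6→L4→L2→L1 stop@L0
  L0: DF=∅
  L1: DF={L1,L5,L8}
  L2: DF={L1,L5,L8}
  L3: DF={L5}
  L4: DF={L8}
  L5: DF={L8}
  L6: DF={L8}
  L7: DF={L8}
  L8: DF=∅

DF(L2) = ["L1", "L5", "L8"]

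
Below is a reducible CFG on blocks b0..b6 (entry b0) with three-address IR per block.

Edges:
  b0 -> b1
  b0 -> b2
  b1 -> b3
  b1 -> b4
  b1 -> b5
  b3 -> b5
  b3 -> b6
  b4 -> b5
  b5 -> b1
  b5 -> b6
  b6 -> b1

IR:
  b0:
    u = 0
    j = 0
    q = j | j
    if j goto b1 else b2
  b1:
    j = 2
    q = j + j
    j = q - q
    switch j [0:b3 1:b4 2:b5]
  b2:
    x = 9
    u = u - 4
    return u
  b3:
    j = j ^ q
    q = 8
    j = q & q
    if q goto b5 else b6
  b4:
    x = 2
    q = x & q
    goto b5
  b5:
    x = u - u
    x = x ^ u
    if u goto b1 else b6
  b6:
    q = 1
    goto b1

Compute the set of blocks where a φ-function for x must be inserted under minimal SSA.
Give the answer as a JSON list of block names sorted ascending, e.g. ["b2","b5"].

Answer: ["b1", "b5", "b6"]

Analysis:
idom tree: b1←b0 b2←b0 b3←b1 b4←b1 b5←b1 b6←b1
Join-block Dom:
  b1: preds {b0,b5,b6}: {b0} ∩ {b0,b1,b5} ∩ {b0,b1,b6} = {b0}; idom=b0
  b5: preds {b1,b3,b4}: {b0,b1} ∩ {b0,b1,b3} ∩ {b0,b1,b4} = {b0,b1}; idom=b1
  b6: preds {b3,b5}: {b0,b1,b3} ∩ {b0,b1,b5} = {b0,b1}; idom=b1

Frontier:
  b1←b0: walk · to b0
  b1←b5: walk b5→b1 to b0
  b1←b6: walk b6→b1 to b0
  b5←b1: walk · to b1
  b5←b3: walk b3 to b1
  b5←b4: walk b4 to b1
  b6←b3: walk b3 to b1
  b6←b5: walk b5 to b1
  b0 → ∅
  b1 → {b1}
  b2 → ∅
  b3 → {b5,b6}
  b4 → {b5}
  b5 → {b1,b6}
  b6 → {b1}

φ for x: defs {b2,b4,b5}
  DF⁺ = {b1,b5,b6}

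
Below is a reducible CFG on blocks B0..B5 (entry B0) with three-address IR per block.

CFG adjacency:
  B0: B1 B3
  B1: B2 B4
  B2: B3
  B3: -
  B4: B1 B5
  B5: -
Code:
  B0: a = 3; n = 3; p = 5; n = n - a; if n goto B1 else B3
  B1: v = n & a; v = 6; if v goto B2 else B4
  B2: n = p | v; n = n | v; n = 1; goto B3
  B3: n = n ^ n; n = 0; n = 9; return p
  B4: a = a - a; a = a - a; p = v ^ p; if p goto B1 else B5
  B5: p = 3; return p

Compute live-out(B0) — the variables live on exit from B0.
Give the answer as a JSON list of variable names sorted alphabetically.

Answer: ["a", "n", "p"]

Derivation:
def/use:
  B0: {a,n,p} / ∅
  B1: {v} / {a,n}
  B2: {n} / {p,v}
  B3: {n} / {n,p}
  B4: {a,p} / {a,p,v}
  B5: {p} / ∅

Live sets:
  B0 li=∅ lo={a,n,p}
  B1 li={a,n,p} lo={a,n,p,v}
  B2 li={p,v} lo={n,p}
  B3 li={n,p} lo=∅
  B4 li={a,n,p,v} lo={a,n,p}
  B5 li=∅ lo=∅

live-out(B0) = ["a", "n", "p"]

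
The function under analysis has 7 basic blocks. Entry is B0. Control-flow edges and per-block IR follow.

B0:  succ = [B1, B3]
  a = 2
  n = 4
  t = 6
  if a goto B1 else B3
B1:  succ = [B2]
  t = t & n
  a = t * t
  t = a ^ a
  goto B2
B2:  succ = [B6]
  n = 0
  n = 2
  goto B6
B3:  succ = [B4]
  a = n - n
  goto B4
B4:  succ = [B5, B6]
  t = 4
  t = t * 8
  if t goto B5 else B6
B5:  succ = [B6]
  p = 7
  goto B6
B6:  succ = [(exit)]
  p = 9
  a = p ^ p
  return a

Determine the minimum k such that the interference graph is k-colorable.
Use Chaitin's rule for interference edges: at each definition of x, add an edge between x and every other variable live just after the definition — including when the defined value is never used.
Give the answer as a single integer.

Answer: 3

Derivation:
Per-block:
  B0: def={a,n,t} ue=∅
  B1: def={a,t} ue={n,t}
  B2: def={n} ue=∅
  B3: def={a} ue={n}
  B4: def={t} ue=∅
  B5: def={p} ue=∅
  B6: def={a,p} ue=∅

Backward fixpoint:
  B0 li=∅ lo={n,t}
  B1 li={n,t} lo=∅
  B2 li=∅ lo=∅
  B3 li={n} lo=∅
  B4 li=∅ lo=∅
  B5 li=∅ lo=∅
  B6 li=∅ lo=∅

Conflict graph:
  a — {n,t}
  n — {a,t}
  p — ∅
  t — {a,n}

Registers:
  {a,n,t} pairwise interfere (3-clique) ⇒ χ ≥ 3
  assign a→c0 n→c1 p→c0 t→c2 — no edge inside a register ⇒ χ ≤ 3
  χ = 3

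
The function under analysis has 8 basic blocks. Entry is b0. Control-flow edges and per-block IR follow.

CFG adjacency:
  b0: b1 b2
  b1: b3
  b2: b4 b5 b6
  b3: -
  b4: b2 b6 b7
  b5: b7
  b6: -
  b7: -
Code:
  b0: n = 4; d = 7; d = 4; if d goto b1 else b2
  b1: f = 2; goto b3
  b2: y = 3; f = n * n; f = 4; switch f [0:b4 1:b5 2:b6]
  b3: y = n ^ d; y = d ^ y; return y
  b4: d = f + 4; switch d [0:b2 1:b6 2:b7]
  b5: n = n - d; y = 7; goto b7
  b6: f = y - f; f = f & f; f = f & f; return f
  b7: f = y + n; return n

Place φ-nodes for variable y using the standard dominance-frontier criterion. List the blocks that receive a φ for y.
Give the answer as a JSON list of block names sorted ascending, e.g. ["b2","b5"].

Answer: ["b2", "b7"]

Analysis:
idom tree: b1←b0 b2←b0 b3←b1 b4←b2 b5←b2 b6←b2 b7←b2
Dom∩ at merges:
  b2: preds {b0,b4}: {b0} ∩ {b0,b2,b4} = {b0}; idom=b0
  b6: preds {b2,b4}: {b0,b2} ∩ {b0,b2,b4} = {b0,b2}; idom=b2
  b7: preds {b4,b5}: {b0,b2,b4} ∩ {b0,b2,b5} = {b0,b2}; idom=b2

DF derivation:
  b2←b0: walk · to b0
  b2←b4: walk b4→b2 to b0
  b6←b2: walk · to b2
  b6←b4: walk b4 to b2
  b7←b4: walk b4 to b2
  b7←b5: walk b5 to b2
  DF(b0)=∅
  DF(b1)=∅
  DF(b2)={b2}
  DF(b3)=∅
  DF(b4)={b2,b6,b7}
  DF(b5)={b7}
  DF(b6)=∅
  DF(b7)=∅

φ for y: defs {b2,b3,b5}
  DF⁺ = {b2,b7}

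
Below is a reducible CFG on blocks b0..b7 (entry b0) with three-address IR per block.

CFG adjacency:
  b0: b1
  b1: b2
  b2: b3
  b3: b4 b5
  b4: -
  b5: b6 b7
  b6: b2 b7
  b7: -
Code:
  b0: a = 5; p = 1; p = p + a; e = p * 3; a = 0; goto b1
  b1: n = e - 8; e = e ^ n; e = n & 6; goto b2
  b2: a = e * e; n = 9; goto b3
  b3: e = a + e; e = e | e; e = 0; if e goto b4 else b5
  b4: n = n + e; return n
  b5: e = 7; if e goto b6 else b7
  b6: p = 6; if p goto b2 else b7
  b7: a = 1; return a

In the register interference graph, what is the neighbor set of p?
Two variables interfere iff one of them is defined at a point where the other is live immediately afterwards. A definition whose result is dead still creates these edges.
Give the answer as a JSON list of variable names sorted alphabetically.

Answer: ["a", "e"]

Working:
Block summaries:
  b0: {a,e,p} / ∅
  b1: {e,n} / {e}
  b2: {a,n} / {e}
  b3: {e} / {a,e}
  b4: {n} / {e,n}
  b5: {e} / ∅
  b6: {p} / ∅
  b7: {a} / ∅

Live sets:
  b0: in=∅ out={e}
  b1: in={e} out={e}
  b2: in={e} out={a,e,n}
  b3: in={a,e,n} out={e,n}
  b4: in={e,n} out=∅
  b5: in=∅ out={e}
  b6: in={e} out={e}
  b7: in=∅ out=∅

Conflict graph:
  a — {e,n,p}
  e — {a,n,p}
  n — {a,e}
  p — {a,e}

N(p) = ["a", "e"]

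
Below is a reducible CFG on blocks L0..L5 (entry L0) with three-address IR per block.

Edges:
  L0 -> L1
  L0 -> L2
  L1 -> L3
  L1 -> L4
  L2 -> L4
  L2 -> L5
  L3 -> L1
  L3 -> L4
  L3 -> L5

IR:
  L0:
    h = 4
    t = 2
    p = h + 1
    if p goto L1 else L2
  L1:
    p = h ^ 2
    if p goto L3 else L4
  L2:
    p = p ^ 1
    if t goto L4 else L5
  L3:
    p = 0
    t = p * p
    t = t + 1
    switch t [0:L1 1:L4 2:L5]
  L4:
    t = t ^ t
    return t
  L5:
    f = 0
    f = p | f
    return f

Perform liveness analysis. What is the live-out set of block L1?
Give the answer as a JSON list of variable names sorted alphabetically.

Answer: ["h", "t"]

Analysis:
Block summaries:
  L0 def {h,p,t} use ∅
  L1 def {p} use {h}
  L2 def {p} use {p,t}
  L3 def {p,t} use ∅
  L4 def {t} use {t}
  L5 def {f} use {p}

Liveness:
  L0: in=∅ out={h,p,t}
  L1: in={h,t} out={h,t}
  L2: in={p,t} out={p,t}
  L3: in={h} out={h,p,t}
  L4: in={t} out=∅
  L5: in={p} out=∅

live-out(L1) = ["h", "t"]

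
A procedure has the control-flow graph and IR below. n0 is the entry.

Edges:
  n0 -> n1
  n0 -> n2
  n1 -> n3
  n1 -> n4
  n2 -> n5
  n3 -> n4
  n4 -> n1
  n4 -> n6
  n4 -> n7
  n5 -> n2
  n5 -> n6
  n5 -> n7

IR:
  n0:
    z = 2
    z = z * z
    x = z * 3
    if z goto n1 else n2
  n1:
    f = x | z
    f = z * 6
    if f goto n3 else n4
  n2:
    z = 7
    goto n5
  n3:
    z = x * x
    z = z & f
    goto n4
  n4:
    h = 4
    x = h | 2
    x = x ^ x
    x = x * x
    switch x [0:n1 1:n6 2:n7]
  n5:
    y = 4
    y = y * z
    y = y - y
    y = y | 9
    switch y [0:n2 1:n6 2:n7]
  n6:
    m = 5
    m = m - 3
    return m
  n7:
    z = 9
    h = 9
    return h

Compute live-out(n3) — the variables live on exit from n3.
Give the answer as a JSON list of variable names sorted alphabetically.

def/use:
  n0: def={x,z} ue=∅
  n1: def={f} ue={x,z}
  n2: def={z} ue=∅
  n3: def={z} ue={f,x}
  n4: def={h,x} ue=∅
  n5: def={y} ue={z}
  n6: def={m} ue=∅
  n7: def={h,z} ue=∅

Live sets:
  live n0: ∅→{x,z}
  live n1: {x,z}→{f,x,z}
  live n2: ∅→{z}
  live n3: {f,x}→{z}
  live n4: {z}→{x,z}
  live n5: {z}→∅
  live n6: ∅→∅
  live n7: ∅→∅

live-out(n3) = ["z"]

Answer: ["z"]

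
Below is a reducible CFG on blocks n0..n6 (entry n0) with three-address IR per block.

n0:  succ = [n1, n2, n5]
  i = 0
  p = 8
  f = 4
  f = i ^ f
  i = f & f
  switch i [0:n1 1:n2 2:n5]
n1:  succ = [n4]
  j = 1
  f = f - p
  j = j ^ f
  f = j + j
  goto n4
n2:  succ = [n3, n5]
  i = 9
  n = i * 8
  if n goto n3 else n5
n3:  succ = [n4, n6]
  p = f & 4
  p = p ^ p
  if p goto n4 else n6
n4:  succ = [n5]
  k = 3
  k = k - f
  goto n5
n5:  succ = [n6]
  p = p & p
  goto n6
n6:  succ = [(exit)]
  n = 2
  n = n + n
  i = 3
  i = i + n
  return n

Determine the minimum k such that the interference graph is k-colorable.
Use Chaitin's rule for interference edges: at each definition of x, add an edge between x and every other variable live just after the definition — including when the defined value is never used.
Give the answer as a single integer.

def/use:
  n0 def {f,i,p} use ∅
  n1 def {f,j} use {f,p}
  n2 def {i,n} use ∅
  n3 def {p} use {f}
  n4 def {k} use {f}
  n5 def {p} use {p}
  n6 def {i,n} use ∅

Liveness:
  n0 li=∅ lo={f,p}
  n1 li={f,p} lo={f,p}
  n2 li={f,p} lo={f,p}
  n3 li={f} lo={f,p}
  n4 li={f,p} lo={p}
  n5 li={p} lo=∅
  n6 li=∅ lo=∅

Interfere edges:
  f↔{i,j,k,n,p}
  i↔{f,n,p}
  j↔{f,p}
  k↔{f,p}
  n↔{f,i,p}
  p↔{f,i,j,k,n}

Chromatic number:
  {f,i,n,p} pairwise interfere (4-clique) ⇒ χ ≥ 4
  assign f→R0 i→R2 j→R2 k→R2 n→R3 p→R1 — no edge inside a register ⇒ χ ≤ 4
  χ = 4

Answer: 4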